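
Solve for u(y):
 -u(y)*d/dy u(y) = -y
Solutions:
 u(y) = -sqrt(C1 + y^2)
 u(y) = sqrt(C1 + y^2)


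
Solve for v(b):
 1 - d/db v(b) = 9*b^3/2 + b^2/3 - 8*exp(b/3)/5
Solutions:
 v(b) = C1 - 9*b^4/8 - b^3/9 + b + 24*exp(b/3)/5


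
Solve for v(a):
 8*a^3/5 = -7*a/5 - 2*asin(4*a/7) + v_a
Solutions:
 v(a) = C1 + 2*a^4/5 + 7*a^2/10 + 2*a*asin(4*a/7) + sqrt(49 - 16*a^2)/2


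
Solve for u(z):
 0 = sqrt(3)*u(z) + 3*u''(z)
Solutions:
 u(z) = C1*sin(3^(3/4)*z/3) + C2*cos(3^(3/4)*z/3)


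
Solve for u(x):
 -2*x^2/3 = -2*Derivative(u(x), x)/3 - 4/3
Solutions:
 u(x) = C1 + x^3/3 - 2*x


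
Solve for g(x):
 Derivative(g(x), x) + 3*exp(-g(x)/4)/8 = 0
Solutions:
 g(x) = 4*log(C1 - 3*x/32)


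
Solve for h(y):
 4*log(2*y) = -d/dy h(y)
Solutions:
 h(y) = C1 - 4*y*log(y) - y*log(16) + 4*y


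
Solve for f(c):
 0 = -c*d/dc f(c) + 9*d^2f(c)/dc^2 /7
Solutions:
 f(c) = C1 + C2*erfi(sqrt(14)*c/6)


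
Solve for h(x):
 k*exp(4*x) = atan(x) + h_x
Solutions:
 h(x) = C1 + k*exp(4*x)/4 - x*atan(x) + log(x^2 + 1)/2


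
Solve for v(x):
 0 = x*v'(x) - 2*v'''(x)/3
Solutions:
 v(x) = C1 + Integral(C2*airyai(2^(2/3)*3^(1/3)*x/2) + C3*airybi(2^(2/3)*3^(1/3)*x/2), x)


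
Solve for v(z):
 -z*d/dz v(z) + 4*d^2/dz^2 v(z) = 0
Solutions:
 v(z) = C1 + C2*erfi(sqrt(2)*z/4)


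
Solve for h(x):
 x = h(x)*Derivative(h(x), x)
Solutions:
 h(x) = -sqrt(C1 + x^2)
 h(x) = sqrt(C1 + x^2)


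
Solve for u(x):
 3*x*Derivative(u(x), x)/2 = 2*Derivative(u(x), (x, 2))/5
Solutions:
 u(x) = C1 + C2*erfi(sqrt(30)*x/4)


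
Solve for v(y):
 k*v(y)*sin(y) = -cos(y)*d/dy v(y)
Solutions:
 v(y) = C1*exp(k*log(cos(y)))


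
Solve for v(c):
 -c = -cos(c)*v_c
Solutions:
 v(c) = C1 + Integral(c/cos(c), c)


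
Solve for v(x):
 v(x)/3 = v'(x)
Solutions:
 v(x) = C1*exp(x/3)


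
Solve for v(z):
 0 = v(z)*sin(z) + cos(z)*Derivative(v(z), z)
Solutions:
 v(z) = C1*cos(z)


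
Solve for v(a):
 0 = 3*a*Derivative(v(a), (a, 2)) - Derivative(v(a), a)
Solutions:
 v(a) = C1 + C2*a^(4/3)


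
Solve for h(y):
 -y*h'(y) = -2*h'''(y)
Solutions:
 h(y) = C1 + Integral(C2*airyai(2^(2/3)*y/2) + C3*airybi(2^(2/3)*y/2), y)


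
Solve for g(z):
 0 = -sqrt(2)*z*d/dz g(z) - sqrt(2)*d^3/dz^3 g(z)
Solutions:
 g(z) = C1 + Integral(C2*airyai(-z) + C3*airybi(-z), z)


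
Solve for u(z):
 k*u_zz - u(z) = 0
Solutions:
 u(z) = C1*exp(-z*sqrt(1/k)) + C2*exp(z*sqrt(1/k))


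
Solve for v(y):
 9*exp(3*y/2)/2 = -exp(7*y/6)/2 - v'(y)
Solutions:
 v(y) = C1 - 3*exp(7*y/6)/7 - 3*exp(3*y/2)


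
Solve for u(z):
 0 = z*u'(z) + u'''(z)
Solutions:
 u(z) = C1 + Integral(C2*airyai(-z) + C3*airybi(-z), z)


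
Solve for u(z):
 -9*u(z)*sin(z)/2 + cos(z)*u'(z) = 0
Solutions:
 u(z) = C1/cos(z)^(9/2)


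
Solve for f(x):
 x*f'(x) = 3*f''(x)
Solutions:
 f(x) = C1 + C2*erfi(sqrt(6)*x/6)


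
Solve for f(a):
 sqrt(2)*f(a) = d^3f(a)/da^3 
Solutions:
 f(a) = C3*exp(2^(1/6)*a) + (C1*sin(2^(1/6)*sqrt(3)*a/2) + C2*cos(2^(1/6)*sqrt(3)*a/2))*exp(-2^(1/6)*a/2)


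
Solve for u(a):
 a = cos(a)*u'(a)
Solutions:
 u(a) = C1 + Integral(a/cos(a), a)


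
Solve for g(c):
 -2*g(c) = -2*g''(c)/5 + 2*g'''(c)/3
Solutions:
 g(c) = C1*exp(c*(2*2^(1/3)/(5*sqrt(5565) + 373)^(1/3) + 4 + 2^(2/3)*(5*sqrt(5565) + 373)^(1/3))/20)*sin(2^(1/3)*sqrt(3)*c*(-2^(1/3)*(5*sqrt(5565) + 373)^(1/3) + 2/(5*sqrt(5565) + 373)^(1/3))/20) + C2*exp(c*(2*2^(1/3)/(5*sqrt(5565) + 373)^(1/3) + 4 + 2^(2/3)*(5*sqrt(5565) + 373)^(1/3))/20)*cos(2^(1/3)*sqrt(3)*c*(-2^(1/3)*(5*sqrt(5565) + 373)^(1/3) + 2/(5*sqrt(5565) + 373)^(1/3))/20) + C3*exp(c*(-2^(2/3)*(5*sqrt(5565) + 373)^(1/3) - 2*2^(1/3)/(5*sqrt(5565) + 373)^(1/3) + 2)/10)


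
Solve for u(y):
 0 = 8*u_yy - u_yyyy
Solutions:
 u(y) = C1 + C2*y + C3*exp(-2*sqrt(2)*y) + C4*exp(2*sqrt(2)*y)


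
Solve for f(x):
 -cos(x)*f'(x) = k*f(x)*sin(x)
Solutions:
 f(x) = C1*exp(k*log(cos(x)))


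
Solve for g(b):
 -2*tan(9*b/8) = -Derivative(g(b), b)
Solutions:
 g(b) = C1 - 16*log(cos(9*b/8))/9


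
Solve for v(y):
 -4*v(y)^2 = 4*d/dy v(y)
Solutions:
 v(y) = 1/(C1 + y)


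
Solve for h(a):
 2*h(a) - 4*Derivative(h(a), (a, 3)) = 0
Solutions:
 h(a) = C3*exp(2^(2/3)*a/2) + (C1*sin(2^(2/3)*sqrt(3)*a/4) + C2*cos(2^(2/3)*sqrt(3)*a/4))*exp(-2^(2/3)*a/4)


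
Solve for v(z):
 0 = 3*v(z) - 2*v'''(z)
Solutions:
 v(z) = C3*exp(2^(2/3)*3^(1/3)*z/2) + (C1*sin(2^(2/3)*3^(5/6)*z/4) + C2*cos(2^(2/3)*3^(5/6)*z/4))*exp(-2^(2/3)*3^(1/3)*z/4)


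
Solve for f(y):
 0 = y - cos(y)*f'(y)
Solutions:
 f(y) = C1 + Integral(y/cos(y), y)


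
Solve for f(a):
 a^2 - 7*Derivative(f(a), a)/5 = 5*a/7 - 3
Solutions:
 f(a) = C1 + 5*a^3/21 - 25*a^2/98 + 15*a/7


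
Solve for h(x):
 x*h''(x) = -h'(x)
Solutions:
 h(x) = C1 + C2*log(x)


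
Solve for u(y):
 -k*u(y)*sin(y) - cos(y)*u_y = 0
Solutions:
 u(y) = C1*exp(k*log(cos(y)))


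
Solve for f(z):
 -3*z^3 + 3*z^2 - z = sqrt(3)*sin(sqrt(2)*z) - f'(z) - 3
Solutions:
 f(z) = C1 + 3*z^4/4 - z^3 + z^2/2 - 3*z - sqrt(6)*cos(sqrt(2)*z)/2


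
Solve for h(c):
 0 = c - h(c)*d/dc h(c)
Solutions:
 h(c) = -sqrt(C1 + c^2)
 h(c) = sqrt(C1 + c^2)


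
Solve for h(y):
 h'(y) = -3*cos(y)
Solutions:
 h(y) = C1 - 3*sin(y)


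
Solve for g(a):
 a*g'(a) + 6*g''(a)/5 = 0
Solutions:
 g(a) = C1 + C2*erf(sqrt(15)*a/6)


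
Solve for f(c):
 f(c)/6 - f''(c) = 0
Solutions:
 f(c) = C1*exp(-sqrt(6)*c/6) + C2*exp(sqrt(6)*c/6)


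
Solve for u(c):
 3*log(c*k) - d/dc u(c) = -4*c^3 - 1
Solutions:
 u(c) = C1 + c^4 + 3*c*log(c*k) - 2*c


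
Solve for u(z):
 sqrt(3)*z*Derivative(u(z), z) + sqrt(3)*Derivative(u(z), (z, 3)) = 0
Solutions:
 u(z) = C1 + Integral(C2*airyai(-z) + C3*airybi(-z), z)


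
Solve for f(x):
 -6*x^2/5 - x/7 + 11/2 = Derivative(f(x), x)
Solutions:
 f(x) = C1 - 2*x^3/5 - x^2/14 + 11*x/2


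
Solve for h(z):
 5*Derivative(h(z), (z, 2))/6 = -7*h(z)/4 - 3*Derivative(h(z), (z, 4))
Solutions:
 h(z) = (C1*sin(sqrt(2)*3^(3/4)*7^(1/4)*z*cos(atan(sqrt(731)/5)/2)/6) + C2*cos(sqrt(2)*3^(3/4)*7^(1/4)*z*cos(atan(sqrt(731)/5)/2)/6))*exp(-sqrt(2)*3^(3/4)*7^(1/4)*z*sin(atan(sqrt(731)/5)/2)/6) + (C3*sin(sqrt(2)*3^(3/4)*7^(1/4)*z*cos(atan(sqrt(731)/5)/2)/6) + C4*cos(sqrt(2)*3^(3/4)*7^(1/4)*z*cos(atan(sqrt(731)/5)/2)/6))*exp(sqrt(2)*3^(3/4)*7^(1/4)*z*sin(atan(sqrt(731)/5)/2)/6)


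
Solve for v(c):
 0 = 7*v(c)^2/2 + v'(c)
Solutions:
 v(c) = 2/(C1 + 7*c)


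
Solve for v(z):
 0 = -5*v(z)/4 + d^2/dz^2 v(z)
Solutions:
 v(z) = C1*exp(-sqrt(5)*z/2) + C2*exp(sqrt(5)*z/2)


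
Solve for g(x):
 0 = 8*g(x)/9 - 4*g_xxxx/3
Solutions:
 g(x) = C1*exp(-2^(1/4)*3^(3/4)*x/3) + C2*exp(2^(1/4)*3^(3/4)*x/3) + C3*sin(2^(1/4)*3^(3/4)*x/3) + C4*cos(2^(1/4)*3^(3/4)*x/3)


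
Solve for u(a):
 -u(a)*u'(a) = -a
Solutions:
 u(a) = -sqrt(C1 + a^2)
 u(a) = sqrt(C1 + a^2)


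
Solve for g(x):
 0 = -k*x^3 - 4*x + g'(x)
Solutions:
 g(x) = C1 + k*x^4/4 + 2*x^2


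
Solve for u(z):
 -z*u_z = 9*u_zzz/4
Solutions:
 u(z) = C1 + Integral(C2*airyai(-2^(2/3)*3^(1/3)*z/3) + C3*airybi(-2^(2/3)*3^(1/3)*z/3), z)


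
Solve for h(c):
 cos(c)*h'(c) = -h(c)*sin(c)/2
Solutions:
 h(c) = C1*sqrt(cos(c))


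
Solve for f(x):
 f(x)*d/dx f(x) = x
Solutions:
 f(x) = -sqrt(C1 + x^2)
 f(x) = sqrt(C1 + x^2)


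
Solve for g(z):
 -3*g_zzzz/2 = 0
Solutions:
 g(z) = C1 + C2*z + C3*z^2 + C4*z^3


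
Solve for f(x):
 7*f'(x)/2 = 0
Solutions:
 f(x) = C1


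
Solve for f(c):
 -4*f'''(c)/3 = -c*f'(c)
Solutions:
 f(c) = C1 + Integral(C2*airyai(6^(1/3)*c/2) + C3*airybi(6^(1/3)*c/2), c)


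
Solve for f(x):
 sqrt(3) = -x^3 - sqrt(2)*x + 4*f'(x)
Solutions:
 f(x) = C1 + x^4/16 + sqrt(2)*x^2/8 + sqrt(3)*x/4


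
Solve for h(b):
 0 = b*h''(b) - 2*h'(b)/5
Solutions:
 h(b) = C1 + C2*b^(7/5)


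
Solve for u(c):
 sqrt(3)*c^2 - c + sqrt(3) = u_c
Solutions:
 u(c) = C1 + sqrt(3)*c^3/3 - c^2/2 + sqrt(3)*c


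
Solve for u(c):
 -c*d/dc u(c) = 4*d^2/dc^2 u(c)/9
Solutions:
 u(c) = C1 + C2*erf(3*sqrt(2)*c/4)


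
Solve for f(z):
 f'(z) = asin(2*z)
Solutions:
 f(z) = C1 + z*asin(2*z) + sqrt(1 - 4*z^2)/2


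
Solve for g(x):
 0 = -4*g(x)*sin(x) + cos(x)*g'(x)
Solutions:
 g(x) = C1/cos(x)^4


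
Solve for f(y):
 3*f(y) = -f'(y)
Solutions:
 f(y) = C1*exp(-3*y)


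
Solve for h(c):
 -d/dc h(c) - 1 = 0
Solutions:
 h(c) = C1 - c


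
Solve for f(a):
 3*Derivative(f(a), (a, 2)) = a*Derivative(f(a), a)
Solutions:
 f(a) = C1 + C2*erfi(sqrt(6)*a/6)


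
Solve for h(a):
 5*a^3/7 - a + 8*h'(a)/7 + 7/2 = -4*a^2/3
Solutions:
 h(a) = C1 - 5*a^4/32 - 7*a^3/18 + 7*a^2/16 - 49*a/16


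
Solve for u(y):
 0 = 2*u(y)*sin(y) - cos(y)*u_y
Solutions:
 u(y) = C1/cos(y)^2


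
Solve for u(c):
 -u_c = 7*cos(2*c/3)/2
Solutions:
 u(c) = C1 - 21*sin(2*c/3)/4


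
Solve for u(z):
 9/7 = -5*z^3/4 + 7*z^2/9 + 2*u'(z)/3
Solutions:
 u(z) = C1 + 15*z^4/32 - 7*z^3/18 + 27*z/14


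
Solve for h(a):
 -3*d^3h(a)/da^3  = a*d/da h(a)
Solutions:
 h(a) = C1 + Integral(C2*airyai(-3^(2/3)*a/3) + C3*airybi(-3^(2/3)*a/3), a)


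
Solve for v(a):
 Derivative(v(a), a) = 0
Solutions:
 v(a) = C1


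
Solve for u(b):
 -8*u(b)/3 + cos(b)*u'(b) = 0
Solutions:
 u(b) = C1*(sin(b) + 1)^(4/3)/(sin(b) - 1)^(4/3)


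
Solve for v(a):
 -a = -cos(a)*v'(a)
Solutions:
 v(a) = C1 + Integral(a/cos(a), a)


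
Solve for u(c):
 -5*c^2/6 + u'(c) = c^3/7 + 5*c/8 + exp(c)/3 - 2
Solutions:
 u(c) = C1 + c^4/28 + 5*c^3/18 + 5*c^2/16 - 2*c + exp(c)/3


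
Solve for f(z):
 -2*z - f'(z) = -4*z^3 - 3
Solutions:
 f(z) = C1 + z^4 - z^2 + 3*z


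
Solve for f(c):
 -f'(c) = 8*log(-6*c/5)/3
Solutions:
 f(c) = C1 - 8*c*log(-c)/3 + 8*c*(-log(6) + 1 + log(5))/3


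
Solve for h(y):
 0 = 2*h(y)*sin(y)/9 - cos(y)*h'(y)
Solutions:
 h(y) = C1/cos(y)^(2/9)


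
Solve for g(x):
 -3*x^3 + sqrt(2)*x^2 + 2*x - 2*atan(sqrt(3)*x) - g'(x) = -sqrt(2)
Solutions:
 g(x) = C1 - 3*x^4/4 + sqrt(2)*x^3/3 + x^2 - 2*x*atan(sqrt(3)*x) + sqrt(2)*x + sqrt(3)*log(3*x^2 + 1)/3


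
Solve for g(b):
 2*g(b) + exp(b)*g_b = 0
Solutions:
 g(b) = C1*exp(2*exp(-b))


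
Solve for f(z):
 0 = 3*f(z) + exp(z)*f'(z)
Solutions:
 f(z) = C1*exp(3*exp(-z))


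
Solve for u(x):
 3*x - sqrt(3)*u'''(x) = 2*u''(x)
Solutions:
 u(x) = C1 + C2*x + C3*exp(-2*sqrt(3)*x/3) + x^3/4 - 3*sqrt(3)*x^2/8


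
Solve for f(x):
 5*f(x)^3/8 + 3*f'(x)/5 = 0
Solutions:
 f(x) = -2*sqrt(3)*sqrt(-1/(C1 - 25*x))
 f(x) = 2*sqrt(3)*sqrt(-1/(C1 - 25*x))


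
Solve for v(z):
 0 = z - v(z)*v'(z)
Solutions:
 v(z) = -sqrt(C1 + z^2)
 v(z) = sqrt(C1 + z^2)


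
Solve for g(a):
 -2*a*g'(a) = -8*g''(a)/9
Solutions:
 g(a) = C1 + C2*erfi(3*sqrt(2)*a/4)


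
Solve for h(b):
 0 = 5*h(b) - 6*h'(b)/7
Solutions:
 h(b) = C1*exp(35*b/6)


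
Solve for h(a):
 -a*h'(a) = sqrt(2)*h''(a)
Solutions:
 h(a) = C1 + C2*erf(2^(1/4)*a/2)


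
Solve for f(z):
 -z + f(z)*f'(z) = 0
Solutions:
 f(z) = -sqrt(C1 + z^2)
 f(z) = sqrt(C1 + z^2)


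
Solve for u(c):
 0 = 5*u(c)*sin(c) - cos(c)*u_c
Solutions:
 u(c) = C1/cos(c)^5


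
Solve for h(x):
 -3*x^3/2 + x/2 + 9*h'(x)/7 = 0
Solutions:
 h(x) = C1 + 7*x^4/24 - 7*x^2/36


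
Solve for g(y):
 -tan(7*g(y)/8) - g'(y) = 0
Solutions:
 g(y) = -8*asin(C1*exp(-7*y/8))/7 + 8*pi/7
 g(y) = 8*asin(C1*exp(-7*y/8))/7


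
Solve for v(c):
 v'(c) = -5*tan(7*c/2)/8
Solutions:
 v(c) = C1 + 5*log(cos(7*c/2))/28


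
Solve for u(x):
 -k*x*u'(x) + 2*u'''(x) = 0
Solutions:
 u(x) = C1 + Integral(C2*airyai(2^(2/3)*k^(1/3)*x/2) + C3*airybi(2^(2/3)*k^(1/3)*x/2), x)


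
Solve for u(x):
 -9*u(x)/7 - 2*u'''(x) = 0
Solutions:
 u(x) = C3*exp(-42^(2/3)*x/14) + (C1*sin(3*14^(2/3)*3^(1/6)*x/28) + C2*cos(3*14^(2/3)*3^(1/6)*x/28))*exp(42^(2/3)*x/28)


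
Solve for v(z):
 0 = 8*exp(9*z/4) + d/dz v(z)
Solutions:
 v(z) = C1 - 32*exp(9*z/4)/9


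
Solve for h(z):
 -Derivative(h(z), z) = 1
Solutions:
 h(z) = C1 - z


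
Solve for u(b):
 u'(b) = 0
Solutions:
 u(b) = C1


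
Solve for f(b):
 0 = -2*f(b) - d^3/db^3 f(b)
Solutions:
 f(b) = C3*exp(-2^(1/3)*b) + (C1*sin(2^(1/3)*sqrt(3)*b/2) + C2*cos(2^(1/3)*sqrt(3)*b/2))*exp(2^(1/3)*b/2)


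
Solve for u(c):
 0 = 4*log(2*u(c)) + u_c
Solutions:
 Integral(1/(log(_y) + log(2)), (_y, u(c)))/4 = C1 - c


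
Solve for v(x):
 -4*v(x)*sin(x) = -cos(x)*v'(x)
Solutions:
 v(x) = C1/cos(x)^4


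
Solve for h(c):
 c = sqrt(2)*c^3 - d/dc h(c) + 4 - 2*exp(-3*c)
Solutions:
 h(c) = C1 + sqrt(2)*c^4/4 - c^2/2 + 4*c + 2*exp(-3*c)/3


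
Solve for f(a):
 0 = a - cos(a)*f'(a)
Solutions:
 f(a) = C1 + Integral(a/cos(a), a)


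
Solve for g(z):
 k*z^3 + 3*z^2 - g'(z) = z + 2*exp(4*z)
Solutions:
 g(z) = C1 + k*z^4/4 + z^3 - z^2/2 - exp(4*z)/2


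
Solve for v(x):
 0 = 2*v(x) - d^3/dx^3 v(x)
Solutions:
 v(x) = C3*exp(2^(1/3)*x) + (C1*sin(2^(1/3)*sqrt(3)*x/2) + C2*cos(2^(1/3)*sqrt(3)*x/2))*exp(-2^(1/3)*x/2)


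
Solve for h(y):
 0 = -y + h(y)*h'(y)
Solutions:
 h(y) = -sqrt(C1 + y^2)
 h(y) = sqrt(C1 + y^2)


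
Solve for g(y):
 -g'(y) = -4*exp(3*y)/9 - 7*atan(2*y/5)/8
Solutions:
 g(y) = C1 + 7*y*atan(2*y/5)/8 + 4*exp(3*y)/27 - 35*log(4*y^2 + 25)/32


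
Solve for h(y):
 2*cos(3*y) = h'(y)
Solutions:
 h(y) = C1 + 2*sin(3*y)/3


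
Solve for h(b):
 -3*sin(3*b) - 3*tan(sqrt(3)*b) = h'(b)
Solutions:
 h(b) = C1 + sqrt(3)*log(cos(sqrt(3)*b)) + cos(3*b)


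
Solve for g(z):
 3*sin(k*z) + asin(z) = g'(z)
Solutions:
 g(z) = C1 + z*asin(z) + sqrt(1 - z^2) + 3*Piecewise((-cos(k*z)/k, Ne(k, 0)), (0, True))


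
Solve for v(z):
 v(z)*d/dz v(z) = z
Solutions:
 v(z) = -sqrt(C1 + z^2)
 v(z) = sqrt(C1 + z^2)


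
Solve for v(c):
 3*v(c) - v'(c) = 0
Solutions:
 v(c) = C1*exp(3*c)


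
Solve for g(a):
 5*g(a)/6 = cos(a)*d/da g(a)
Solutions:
 g(a) = C1*(sin(a) + 1)^(5/12)/(sin(a) - 1)^(5/12)


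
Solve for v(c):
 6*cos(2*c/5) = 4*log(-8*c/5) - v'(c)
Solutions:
 v(c) = C1 + 4*c*log(-c) - 4*c*log(5) - 4*c + 12*c*log(2) - 15*sin(2*c/5)


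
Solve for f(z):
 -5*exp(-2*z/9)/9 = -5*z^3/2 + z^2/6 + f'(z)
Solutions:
 f(z) = C1 + 5*z^4/8 - z^3/18 + 5*exp(-2*z/9)/2


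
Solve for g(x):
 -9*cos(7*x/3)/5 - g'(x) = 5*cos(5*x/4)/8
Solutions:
 g(x) = C1 - sin(5*x/4)/2 - 27*sin(7*x/3)/35


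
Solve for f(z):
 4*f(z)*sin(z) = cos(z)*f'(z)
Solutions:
 f(z) = C1/cos(z)^4


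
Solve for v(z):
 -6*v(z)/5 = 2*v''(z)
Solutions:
 v(z) = C1*sin(sqrt(15)*z/5) + C2*cos(sqrt(15)*z/5)


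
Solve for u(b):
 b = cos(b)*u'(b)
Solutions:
 u(b) = C1 + Integral(b/cos(b), b)


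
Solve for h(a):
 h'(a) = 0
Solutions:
 h(a) = C1


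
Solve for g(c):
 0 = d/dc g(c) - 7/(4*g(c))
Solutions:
 g(c) = -sqrt(C1 + 14*c)/2
 g(c) = sqrt(C1 + 14*c)/2


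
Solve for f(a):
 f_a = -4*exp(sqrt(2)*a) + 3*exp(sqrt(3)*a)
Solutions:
 f(a) = C1 - 2*sqrt(2)*exp(sqrt(2)*a) + sqrt(3)*exp(sqrt(3)*a)


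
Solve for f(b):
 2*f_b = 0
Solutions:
 f(b) = C1


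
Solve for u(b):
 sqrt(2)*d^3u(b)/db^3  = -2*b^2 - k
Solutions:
 u(b) = C1 + C2*b + C3*b^2 - sqrt(2)*b^5/60 - sqrt(2)*b^3*k/12


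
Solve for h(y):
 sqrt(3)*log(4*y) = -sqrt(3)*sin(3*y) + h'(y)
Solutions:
 h(y) = C1 + sqrt(3)*y*(log(y) - 1) + 2*sqrt(3)*y*log(2) - sqrt(3)*cos(3*y)/3


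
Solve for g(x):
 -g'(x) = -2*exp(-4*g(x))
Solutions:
 g(x) = log(-I*(C1 + 8*x)^(1/4))
 g(x) = log(I*(C1 + 8*x)^(1/4))
 g(x) = log(-(C1 + 8*x)^(1/4))
 g(x) = log(C1 + 8*x)/4


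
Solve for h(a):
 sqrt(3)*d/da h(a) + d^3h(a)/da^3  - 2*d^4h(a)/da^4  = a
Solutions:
 h(a) = C1 + C2*exp(a*(-(1 + 54*sqrt(3) + sqrt(-1 + (1 + 54*sqrt(3))^2))^(1/3) - 1/(1 + 54*sqrt(3) + sqrt(-1 + (1 + 54*sqrt(3))^2))^(1/3) + 2)/12)*sin(sqrt(3)*a*(-(1 + 54*sqrt(3) + sqrt(-1 + (1 + 54*sqrt(3))^2))^(1/3) + (1 + 54*sqrt(3) + sqrt(-1 + (1 + 54*sqrt(3))^2))^(-1/3))/12) + C3*exp(a*(-(1 + 54*sqrt(3) + sqrt(-1 + (1 + 54*sqrt(3))^2))^(1/3) - 1/(1 + 54*sqrt(3) + sqrt(-1 + (1 + 54*sqrt(3))^2))^(1/3) + 2)/12)*cos(sqrt(3)*a*(-(1 + 54*sqrt(3) + sqrt(-1 + (1 + 54*sqrt(3))^2))^(1/3) + (1 + 54*sqrt(3) + sqrt(-1 + (1 + 54*sqrt(3))^2))^(-1/3))/12) + C4*exp(a*((1 + 54*sqrt(3) + sqrt(-1 + (1 + 54*sqrt(3))^2))^(-1/3) + 1 + (1 + 54*sqrt(3) + sqrt(-1 + (1 + 54*sqrt(3))^2))^(1/3))/6) + sqrt(3)*a^2/6


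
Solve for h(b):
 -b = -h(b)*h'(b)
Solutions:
 h(b) = -sqrt(C1 + b^2)
 h(b) = sqrt(C1 + b^2)


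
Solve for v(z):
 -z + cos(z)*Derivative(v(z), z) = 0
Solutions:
 v(z) = C1 + Integral(z/cos(z), z)


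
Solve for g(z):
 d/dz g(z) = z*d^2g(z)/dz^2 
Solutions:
 g(z) = C1 + C2*z^2


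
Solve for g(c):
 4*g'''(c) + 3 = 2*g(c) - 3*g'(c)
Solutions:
 g(c) = C3*exp(c/2) + (C1*sin(sqrt(15)*c/4) + C2*cos(sqrt(15)*c/4))*exp(-c/4) + 3/2


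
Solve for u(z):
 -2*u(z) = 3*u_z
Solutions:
 u(z) = C1*exp(-2*z/3)


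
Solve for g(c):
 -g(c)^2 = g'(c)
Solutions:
 g(c) = 1/(C1 + c)


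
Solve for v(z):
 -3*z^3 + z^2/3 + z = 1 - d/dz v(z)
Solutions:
 v(z) = C1 + 3*z^4/4 - z^3/9 - z^2/2 + z


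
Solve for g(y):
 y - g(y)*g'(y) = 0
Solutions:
 g(y) = -sqrt(C1 + y^2)
 g(y) = sqrt(C1 + y^2)


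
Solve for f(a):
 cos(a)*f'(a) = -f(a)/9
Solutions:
 f(a) = C1*(sin(a) - 1)^(1/18)/(sin(a) + 1)^(1/18)


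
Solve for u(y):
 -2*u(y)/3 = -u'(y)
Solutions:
 u(y) = C1*exp(2*y/3)


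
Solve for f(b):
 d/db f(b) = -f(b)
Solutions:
 f(b) = C1*exp(-b)


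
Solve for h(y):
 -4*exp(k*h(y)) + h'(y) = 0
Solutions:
 h(y) = Piecewise((log(-1/(C1*k + 4*k*y))/k, Ne(k, 0)), (nan, True))
 h(y) = Piecewise((C1 + 4*y, Eq(k, 0)), (nan, True))


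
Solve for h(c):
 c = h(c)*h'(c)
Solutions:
 h(c) = -sqrt(C1 + c^2)
 h(c) = sqrt(C1 + c^2)


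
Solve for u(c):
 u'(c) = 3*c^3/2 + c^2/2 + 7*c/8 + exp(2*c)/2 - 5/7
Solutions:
 u(c) = C1 + 3*c^4/8 + c^3/6 + 7*c^2/16 - 5*c/7 + exp(2*c)/4


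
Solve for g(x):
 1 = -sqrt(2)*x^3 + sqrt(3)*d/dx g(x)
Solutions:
 g(x) = C1 + sqrt(6)*x^4/12 + sqrt(3)*x/3


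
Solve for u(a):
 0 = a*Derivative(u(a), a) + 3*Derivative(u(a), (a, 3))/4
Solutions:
 u(a) = C1 + Integral(C2*airyai(-6^(2/3)*a/3) + C3*airybi(-6^(2/3)*a/3), a)


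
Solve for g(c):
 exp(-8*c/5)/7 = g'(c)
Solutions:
 g(c) = C1 - 5*exp(-8*c/5)/56


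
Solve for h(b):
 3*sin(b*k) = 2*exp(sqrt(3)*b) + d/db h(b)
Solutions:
 h(b) = C1 - 2*sqrt(3)*exp(sqrt(3)*b)/3 - 3*cos(b*k)/k


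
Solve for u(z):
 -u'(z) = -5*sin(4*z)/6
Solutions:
 u(z) = C1 - 5*cos(4*z)/24


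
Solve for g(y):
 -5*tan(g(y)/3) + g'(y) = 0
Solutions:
 g(y) = -3*asin(C1*exp(5*y/3)) + 3*pi
 g(y) = 3*asin(C1*exp(5*y/3))


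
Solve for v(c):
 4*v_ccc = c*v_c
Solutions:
 v(c) = C1 + Integral(C2*airyai(2^(1/3)*c/2) + C3*airybi(2^(1/3)*c/2), c)


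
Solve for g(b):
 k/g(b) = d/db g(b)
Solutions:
 g(b) = -sqrt(C1 + 2*b*k)
 g(b) = sqrt(C1 + 2*b*k)


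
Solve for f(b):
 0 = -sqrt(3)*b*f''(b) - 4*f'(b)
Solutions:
 f(b) = C1 + C2*b^(1 - 4*sqrt(3)/3)


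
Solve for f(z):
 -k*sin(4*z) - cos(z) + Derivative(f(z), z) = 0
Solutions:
 f(z) = C1 - k*cos(4*z)/4 + sin(z)


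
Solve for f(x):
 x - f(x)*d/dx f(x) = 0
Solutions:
 f(x) = -sqrt(C1 + x^2)
 f(x) = sqrt(C1 + x^2)


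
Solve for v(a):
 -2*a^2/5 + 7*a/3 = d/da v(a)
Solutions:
 v(a) = C1 - 2*a^3/15 + 7*a^2/6


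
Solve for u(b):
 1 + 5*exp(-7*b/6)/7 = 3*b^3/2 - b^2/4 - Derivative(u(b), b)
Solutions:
 u(b) = C1 + 3*b^4/8 - b^3/12 - b + 30*exp(-7*b/6)/49


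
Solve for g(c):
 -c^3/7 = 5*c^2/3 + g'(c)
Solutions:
 g(c) = C1 - c^4/28 - 5*c^3/9


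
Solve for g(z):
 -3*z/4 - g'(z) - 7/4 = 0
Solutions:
 g(z) = C1 - 3*z^2/8 - 7*z/4


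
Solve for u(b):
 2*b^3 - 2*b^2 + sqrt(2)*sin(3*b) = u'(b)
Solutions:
 u(b) = C1 + b^4/2 - 2*b^3/3 - sqrt(2)*cos(3*b)/3


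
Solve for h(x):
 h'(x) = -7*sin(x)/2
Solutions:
 h(x) = C1 + 7*cos(x)/2


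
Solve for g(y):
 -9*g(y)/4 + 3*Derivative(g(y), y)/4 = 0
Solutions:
 g(y) = C1*exp(3*y)


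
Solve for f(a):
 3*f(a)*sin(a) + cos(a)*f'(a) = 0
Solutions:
 f(a) = C1*cos(a)^3


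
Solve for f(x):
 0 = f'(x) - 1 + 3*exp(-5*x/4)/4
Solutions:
 f(x) = C1 + x + 3*exp(-5*x/4)/5


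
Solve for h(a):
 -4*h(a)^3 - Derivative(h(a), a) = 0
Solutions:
 h(a) = -sqrt(2)*sqrt(-1/(C1 - 4*a))/2
 h(a) = sqrt(2)*sqrt(-1/(C1 - 4*a))/2


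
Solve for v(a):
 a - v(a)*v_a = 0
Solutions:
 v(a) = -sqrt(C1 + a^2)
 v(a) = sqrt(C1 + a^2)


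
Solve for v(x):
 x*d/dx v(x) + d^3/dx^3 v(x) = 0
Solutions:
 v(x) = C1 + Integral(C2*airyai(-x) + C3*airybi(-x), x)


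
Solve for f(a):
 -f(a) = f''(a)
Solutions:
 f(a) = C1*sin(a) + C2*cos(a)


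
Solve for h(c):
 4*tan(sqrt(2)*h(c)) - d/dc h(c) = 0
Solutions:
 h(c) = sqrt(2)*(pi - asin(C1*exp(4*sqrt(2)*c)))/2
 h(c) = sqrt(2)*asin(C1*exp(4*sqrt(2)*c))/2


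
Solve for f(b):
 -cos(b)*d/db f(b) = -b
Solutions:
 f(b) = C1 + Integral(b/cos(b), b)


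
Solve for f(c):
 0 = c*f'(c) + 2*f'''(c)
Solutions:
 f(c) = C1 + Integral(C2*airyai(-2^(2/3)*c/2) + C3*airybi(-2^(2/3)*c/2), c)


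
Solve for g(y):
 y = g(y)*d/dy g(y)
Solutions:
 g(y) = -sqrt(C1 + y^2)
 g(y) = sqrt(C1 + y^2)


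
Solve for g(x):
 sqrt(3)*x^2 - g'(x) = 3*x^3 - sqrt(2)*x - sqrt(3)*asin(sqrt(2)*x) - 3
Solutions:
 g(x) = C1 - 3*x^4/4 + sqrt(3)*x^3/3 + sqrt(2)*x^2/2 + 3*x + sqrt(3)*(x*asin(sqrt(2)*x) + sqrt(2)*sqrt(1 - 2*x^2)/2)


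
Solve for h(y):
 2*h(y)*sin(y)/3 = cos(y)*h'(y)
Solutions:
 h(y) = C1/cos(y)^(2/3)


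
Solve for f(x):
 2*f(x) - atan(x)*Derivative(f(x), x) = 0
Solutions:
 f(x) = C1*exp(2*Integral(1/atan(x), x))


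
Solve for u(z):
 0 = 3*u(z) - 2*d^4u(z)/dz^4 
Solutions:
 u(z) = C1*exp(-2^(3/4)*3^(1/4)*z/2) + C2*exp(2^(3/4)*3^(1/4)*z/2) + C3*sin(2^(3/4)*3^(1/4)*z/2) + C4*cos(2^(3/4)*3^(1/4)*z/2)


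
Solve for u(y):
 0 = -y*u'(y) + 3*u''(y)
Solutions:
 u(y) = C1 + C2*erfi(sqrt(6)*y/6)


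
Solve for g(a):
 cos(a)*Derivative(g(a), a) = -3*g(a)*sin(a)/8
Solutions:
 g(a) = C1*cos(a)^(3/8)


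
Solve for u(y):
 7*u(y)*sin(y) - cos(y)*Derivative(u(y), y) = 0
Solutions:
 u(y) = C1/cos(y)^7


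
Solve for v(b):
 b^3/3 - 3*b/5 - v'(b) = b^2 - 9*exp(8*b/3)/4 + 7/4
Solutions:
 v(b) = C1 + b^4/12 - b^3/3 - 3*b^2/10 - 7*b/4 + 27*exp(8*b/3)/32


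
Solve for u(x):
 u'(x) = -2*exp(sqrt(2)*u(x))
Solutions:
 u(x) = sqrt(2)*(2*log(1/(C1 + 2*x)) - log(2))/4


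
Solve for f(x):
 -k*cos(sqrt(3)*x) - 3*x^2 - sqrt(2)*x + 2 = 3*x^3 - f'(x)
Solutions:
 f(x) = C1 + sqrt(3)*k*sin(sqrt(3)*x)/3 + 3*x^4/4 + x^3 + sqrt(2)*x^2/2 - 2*x


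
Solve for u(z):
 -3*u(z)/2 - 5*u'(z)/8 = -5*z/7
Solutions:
 u(z) = C1*exp(-12*z/5) + 10*z/21 - 25/126


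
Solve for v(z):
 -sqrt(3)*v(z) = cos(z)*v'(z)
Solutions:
 v(z) = C1*(sin(z) - 1)^(sqrt(3)/2)/(sin(z) + 1)^(sqrt(3)/2)


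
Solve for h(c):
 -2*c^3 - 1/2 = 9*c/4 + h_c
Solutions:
 h(c) = C1 - c^4/2 - 9*c^2/8 - c/2


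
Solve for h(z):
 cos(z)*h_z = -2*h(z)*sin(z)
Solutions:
 h(z) = C1*cos(z)^2


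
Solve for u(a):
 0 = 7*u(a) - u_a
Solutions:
 u(a) = C1*exp(7*a)


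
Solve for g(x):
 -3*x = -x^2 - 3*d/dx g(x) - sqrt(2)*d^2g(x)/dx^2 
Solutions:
 g(x) = C1 + C2*exp(-3*sqrt(2)*x/2) - x^3/9 + sqrt(2)*x^2/9 + x^2/2 - sqrt(2)*x/3 - 4*x/27


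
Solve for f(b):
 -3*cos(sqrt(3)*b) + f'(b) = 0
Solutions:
 f(b) = C1 + sqrt(3)*sin(sqrt(3)*b)


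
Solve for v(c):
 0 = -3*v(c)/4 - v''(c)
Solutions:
 v(c) = C1*sin(sqrt(3)*c/2) + C2*cos(sqrt(3)*c/2)


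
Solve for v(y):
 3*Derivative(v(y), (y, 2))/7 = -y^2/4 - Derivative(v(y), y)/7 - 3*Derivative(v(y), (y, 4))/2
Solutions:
 v(y) = C1 + C2*exp(-21^(1/3)*y*(-(21 + sqrt(609))^(1/3) + 2*21^(1/3)/(21 + sqrt(609))^(1/3))/42)*sin(3^(1/6)*7^(1/3)*y*(6*7^(1/3)/(21 + sqrt(609))^(1/3) + 3^(2/3)*(21 + sqrt(609))^(1/3))/42) + C3*exp(-21^(1/3)*y*(-(21 + sqrt(609))^(1/3) + 2*21^(1/3)/(21 + sqrt(609))^(1/3))/42)*cos(3^(1/6)*7^(1/3)*y*(6*7^(1/3)/(21 + sqrt(609))^(1/3) + 3^(2/3)*(21 + sqrt(609))^(1/3))/42) + C4*exp(21^(1/3)*y*(-(21 + sqrt(609))^(1/3) + 2*21^(1/3)/(21 + sqrt(609))^(1/3))/21) - 7*y^3/12 + 21*y^2/4 - 63*y/2


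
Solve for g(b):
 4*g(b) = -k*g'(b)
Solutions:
 g(b) = C1*exp(-4*b/k)


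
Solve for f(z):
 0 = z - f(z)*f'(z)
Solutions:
 f(z) = -sqrt(C1 + z^2)
 f(z) = sqrt(C1 + z^2)


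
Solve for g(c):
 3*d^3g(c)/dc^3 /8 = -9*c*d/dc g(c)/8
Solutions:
 g(c) = C1 + Integral(C2*airyai(-3^(1/3)*c) + C3*airybi(-3^(1/3)*c), c)


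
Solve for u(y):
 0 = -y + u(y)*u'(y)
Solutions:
 u(y) = -sqrt(C1 + y^2)
 u(y) = sqrt(C1 + y^2)


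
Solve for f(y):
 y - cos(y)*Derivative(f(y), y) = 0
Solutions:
 f(y) = C1 + Integral(y/cos(y), y)


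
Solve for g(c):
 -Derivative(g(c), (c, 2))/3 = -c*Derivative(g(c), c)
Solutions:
 g(c) = C1 + C2*erfi(sqrt(6)*c/2)


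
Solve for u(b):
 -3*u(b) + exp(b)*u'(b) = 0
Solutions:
 u(b) = C1*exp(-3*exp(-b))


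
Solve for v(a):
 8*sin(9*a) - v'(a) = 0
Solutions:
 v(a) = C1 - 8*cos(9*a)/9


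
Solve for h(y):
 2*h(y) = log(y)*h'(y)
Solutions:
 h(y) = C1*exp(2*li(y))


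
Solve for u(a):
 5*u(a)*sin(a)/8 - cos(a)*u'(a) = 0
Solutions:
 u(a) = C1/cos(a)^(5/8)


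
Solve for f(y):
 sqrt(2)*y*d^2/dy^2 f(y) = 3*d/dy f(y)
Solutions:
 f(y) = C1 + C2*y^(1 + 3*sqrt(2)/2)


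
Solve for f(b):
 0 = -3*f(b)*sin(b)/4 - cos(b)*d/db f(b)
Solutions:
 f(b) = C1*cos(b)^(3/4)


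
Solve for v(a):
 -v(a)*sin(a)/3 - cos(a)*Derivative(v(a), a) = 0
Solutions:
 v(a) = C1*cos(a)^(1/3)


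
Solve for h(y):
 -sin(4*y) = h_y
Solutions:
 h(y) = C1 + cos(4*y)/4


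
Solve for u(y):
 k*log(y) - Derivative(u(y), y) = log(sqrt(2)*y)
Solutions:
 u(y) = C1 + k*y*log(y) - k*y - y*log(y) - y*log(2)/2 + y


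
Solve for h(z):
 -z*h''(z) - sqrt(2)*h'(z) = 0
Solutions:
 h(z) = C1 + C2*z^(1 - sqrt(2))


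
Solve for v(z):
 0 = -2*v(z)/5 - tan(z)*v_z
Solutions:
 v(z) = C1/sin(z)^(2/5)


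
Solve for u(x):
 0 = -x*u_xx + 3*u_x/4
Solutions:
 u(x) = C1 + C2*x^(7/4)


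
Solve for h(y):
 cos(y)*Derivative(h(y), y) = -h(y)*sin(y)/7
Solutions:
 h(y) = C1*cos(y)^(1/7)


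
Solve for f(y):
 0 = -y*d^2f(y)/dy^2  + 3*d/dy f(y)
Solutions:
 f(y) = C1 + C2*y^4


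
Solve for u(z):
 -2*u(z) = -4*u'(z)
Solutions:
 u(z) = C1*exp(z/2)


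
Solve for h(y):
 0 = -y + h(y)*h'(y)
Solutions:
 h(y) = -sqrt(C1 + y^2)
 h(y) = sqrt(C1 + y^2)


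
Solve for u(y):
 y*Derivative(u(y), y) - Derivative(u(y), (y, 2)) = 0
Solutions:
 u(y) = C1 + C2*erfi(sqrt(2)*y/2)


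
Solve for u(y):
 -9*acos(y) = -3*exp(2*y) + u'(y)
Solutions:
 u(y) = C1 - 9*y*acos(y) + 9*sqrt(1 - y^2) + 3*exp(2*y)/2


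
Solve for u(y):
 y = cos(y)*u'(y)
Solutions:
 u(y) = C1 + Integral(y/cos(y), y)


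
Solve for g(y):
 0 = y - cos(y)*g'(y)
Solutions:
 g(y) = C1 + Integral(y/cos(y), y)


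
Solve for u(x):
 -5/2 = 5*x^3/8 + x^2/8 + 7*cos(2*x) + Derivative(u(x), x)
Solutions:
 u(x) = C1 - 5*x^4/32 - x^3/24 - 5*x/2 - 7*sin(x)*cos(x)


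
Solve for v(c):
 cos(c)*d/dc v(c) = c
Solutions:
 v(c) = C1 + Integral(c/cos(c), c)


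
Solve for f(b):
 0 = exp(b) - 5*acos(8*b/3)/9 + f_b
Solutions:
 f(b) = C1 + 5*b*acos(8*b/3)/9 - 5*sqrt(9 - 64*b^2)/72 - exp(b)


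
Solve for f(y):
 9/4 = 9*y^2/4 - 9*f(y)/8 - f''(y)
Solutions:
 f(y) = C1*sin(3*sqrt(2)*y/4) + C2*cos(3*sqrt(2)*y/4) + 2*y^2 - 50/9


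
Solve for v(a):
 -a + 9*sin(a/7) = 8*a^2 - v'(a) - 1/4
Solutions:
 v(a) = C1 + 8*a^3/3 + a^2/2 - a/4 + 63*cos(a/7)


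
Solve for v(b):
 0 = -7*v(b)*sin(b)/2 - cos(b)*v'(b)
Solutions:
 v(b) = C1*cos(b)^(7/2)


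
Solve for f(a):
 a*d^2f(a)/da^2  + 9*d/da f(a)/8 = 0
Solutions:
 f(a) = C1 + C2/a^(1/8)


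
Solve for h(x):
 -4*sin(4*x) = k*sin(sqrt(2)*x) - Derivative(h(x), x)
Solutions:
 h(x) = C1 - sqrt(2)*k*cos(sqrt(2)*x)/2 - cos(4*x)


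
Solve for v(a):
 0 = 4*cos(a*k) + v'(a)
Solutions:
 v(a) = C1 - 4*sin(a*k)/k


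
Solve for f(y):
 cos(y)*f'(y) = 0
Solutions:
 f(y) = C1


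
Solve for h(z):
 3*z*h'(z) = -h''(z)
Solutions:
 h(z) = C1 + C2*erf(sqrt(6)*z/2)


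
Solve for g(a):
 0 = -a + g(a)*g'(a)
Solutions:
 g(a) = -sqrt(C1 + a^2)
 g(a) = sqrt(C1 + a^2)


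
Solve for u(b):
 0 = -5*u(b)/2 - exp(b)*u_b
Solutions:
 u(b) = C1*exp(5*exp(-b)/2)


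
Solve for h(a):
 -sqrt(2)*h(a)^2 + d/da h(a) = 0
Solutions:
 h(a) = -1/(C1 + sqrt(2)*a)


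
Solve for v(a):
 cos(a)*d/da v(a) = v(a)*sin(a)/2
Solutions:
 v(a) = C1/sqrt(cos(a))


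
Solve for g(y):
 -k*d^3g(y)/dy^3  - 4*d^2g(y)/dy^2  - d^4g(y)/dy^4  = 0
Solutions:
 g(y) = C1 + C2*y + C3*exp(y*(-k + sqrt(k^2 - 16))/2) + C4*exp(-y*(k + sqrt(k^2 - 16))/2)


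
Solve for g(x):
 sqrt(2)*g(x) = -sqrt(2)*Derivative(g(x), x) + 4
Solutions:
 g(x) = C1*exp(-x) + 2*sqrt(2)


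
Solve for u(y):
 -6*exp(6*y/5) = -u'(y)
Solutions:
 u(y) = C1 + 5*exp(6*y/5)


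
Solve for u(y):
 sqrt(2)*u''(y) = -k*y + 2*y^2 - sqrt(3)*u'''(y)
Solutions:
 u(y) = C1 + C2*y + C3*exp(-sqrt(6)*y/3) + sqrt(2)*y^4/12 + y^3*(-sqrt(2)*k - 4*sqrt(3))/12 + y^2*(sqrt(3)*k + 6*sqrt(2))/4


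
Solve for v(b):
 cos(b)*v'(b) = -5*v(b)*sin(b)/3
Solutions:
 v(b) = C1*cos(b)^(5/3)


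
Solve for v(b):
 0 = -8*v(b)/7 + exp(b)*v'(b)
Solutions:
 v(b) = C1*exp(-8*exp(-b)/7)


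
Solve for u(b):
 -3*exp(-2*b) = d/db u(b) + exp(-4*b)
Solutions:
 u(b) = C1 + 3*exp(-2*b)/2 + exp(-4*b)/4


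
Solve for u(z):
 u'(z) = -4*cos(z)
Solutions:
 u(z) = C1 - 4*sin(z)


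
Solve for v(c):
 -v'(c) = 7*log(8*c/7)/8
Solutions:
 v(c) = C1 - 7*c*log(c)/8 - 21*c*log(2)/8 + 7*c/8 + 7*c*log(7)/8


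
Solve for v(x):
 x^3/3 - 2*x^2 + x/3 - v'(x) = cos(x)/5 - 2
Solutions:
 v(x) = C1 + x^4/12 - 2*x^3/3 + x^2/6 + 2*x - sin(x)/5


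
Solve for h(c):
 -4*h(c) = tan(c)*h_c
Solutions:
 h(c) = C1/sin(c)^4


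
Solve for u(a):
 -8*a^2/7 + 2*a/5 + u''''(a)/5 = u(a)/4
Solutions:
 u(a) = C1*exp(-sqrt(2)*5^(1/4)*a/2) + C2*exp(sqrt(2)*5^(1/4)*a/2) + C3*sin(sqrt(2)*5^(1/4)*a/2) + C4*cos(sqrt(2)*5^(1/4)*a/2) - 32*a^2/7 + 8*a/5


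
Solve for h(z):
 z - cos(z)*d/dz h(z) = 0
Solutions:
 h(z) = C1 + Integral(z/cos(z), z)


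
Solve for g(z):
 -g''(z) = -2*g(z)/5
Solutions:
 g(z) = C1*exp(-sqrt(10)*z/5) + C2*exp(sqrt(10)*z/5)


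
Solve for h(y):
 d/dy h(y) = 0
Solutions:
 h(y) = C1


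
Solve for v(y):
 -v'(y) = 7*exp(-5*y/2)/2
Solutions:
 v(y) = C1 + 7*exp(-5*y/2)/5


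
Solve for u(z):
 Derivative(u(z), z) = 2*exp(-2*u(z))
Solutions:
 u(z) = log(-sqrt(C1 + 4*z))
 u(z) = log(C1 + 4*z)/2


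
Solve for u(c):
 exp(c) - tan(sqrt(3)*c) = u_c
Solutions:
 u(c) = C1 + exp(c) + sqrt(3)*log(cos(sqrt(3)*c))/3


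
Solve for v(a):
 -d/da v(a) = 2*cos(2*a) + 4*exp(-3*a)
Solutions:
 v(a) = C1 - sin(2*a) + 4*exp(-3*a)/3


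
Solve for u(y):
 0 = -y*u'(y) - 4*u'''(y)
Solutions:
 u(y) = C1 + Integral(C2*airyai(-2^(1/3)*y/2) + C3*airybi(-2^(1/3)*y/2), y)


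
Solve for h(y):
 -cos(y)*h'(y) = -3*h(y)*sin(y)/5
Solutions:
 h(y) = C1/cos(y)^(3/5)


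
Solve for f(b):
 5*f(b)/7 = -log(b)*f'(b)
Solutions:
 f(b) = C1*exp(-5*li(b)/7)


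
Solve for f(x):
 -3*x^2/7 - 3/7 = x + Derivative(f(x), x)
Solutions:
 f(x) = C1 - x^3/7 - x^2/2 - 3*x/7


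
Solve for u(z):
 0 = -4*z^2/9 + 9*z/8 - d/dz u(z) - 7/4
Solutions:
 u(z) = C1 - 4*z^3/27 + 9*z^2/16 - 7*z/4


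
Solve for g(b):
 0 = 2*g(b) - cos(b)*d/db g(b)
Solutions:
 g(b) = C1*(sin(b) + 1)/(sin(b) - 1)


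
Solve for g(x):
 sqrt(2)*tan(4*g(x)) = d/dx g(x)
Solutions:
 g(x) = -asin(C1*exp(4*sqrt(2)*x))/4 + pi/4
 g(x) = asin(C1*exp(4*sqrt(2)*x))/4


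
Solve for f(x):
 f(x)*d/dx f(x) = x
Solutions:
 f(x) = -sqrt(C1 + x^2)
 f(x) = sqrt(C1 + x^2)


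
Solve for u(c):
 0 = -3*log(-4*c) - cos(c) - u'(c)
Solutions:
 u(c) = C1 - 3*c*log(-c) - 6*c*log(2) + 3*c - sin(c)


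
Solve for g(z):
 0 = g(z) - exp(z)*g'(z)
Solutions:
 g(z) = C1*exp(-exp(-z))


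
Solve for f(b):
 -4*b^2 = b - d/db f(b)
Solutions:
 f(b) = C1 + 4*b^3/3 + b^2/2


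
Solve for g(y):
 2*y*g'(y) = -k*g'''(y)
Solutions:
 g(y) = C1 + Integral(C2*airyai(2^(1/3)*y*(-1/k)^(1/3)) + C3*airybi(2^(1/3)*y*(-1/k)^(1/3)), y)


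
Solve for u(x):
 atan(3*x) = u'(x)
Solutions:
 u(x) = C1 + x*atan(3*x) - log(9*x^2 + 1)/6


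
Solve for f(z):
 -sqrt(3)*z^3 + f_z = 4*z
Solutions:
 f(z) = C1 + sqrt(3)*z^4/4 + 2*z^2


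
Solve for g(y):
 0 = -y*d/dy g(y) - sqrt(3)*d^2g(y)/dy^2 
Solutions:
 g(y) = C1 + C2*erf(sqrt(2)*3^(3/4)*y/6)


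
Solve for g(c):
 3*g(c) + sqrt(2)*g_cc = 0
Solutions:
 g(c) = C1*sin(2^(3/4)*sqrt(3)*c/2) + C2*cos(2^(3/4)*sqrt(3)*c/2)


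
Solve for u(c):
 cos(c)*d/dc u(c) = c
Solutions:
 u(c) = C1 + Integral(c/cos(c), c)


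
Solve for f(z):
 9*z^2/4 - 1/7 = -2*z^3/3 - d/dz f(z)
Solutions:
 f(z) = C1 - z^4/6 - 3*z^3/4 + z/7


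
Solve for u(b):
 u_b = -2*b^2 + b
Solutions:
 u(b) = C1 - 2*b^3/3 + b^2/2


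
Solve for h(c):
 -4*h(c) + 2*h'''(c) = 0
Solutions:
 h(c) = C3*exp(2^(1/3)*c) + (C1*sin(2^(1/3)*sqrt(3)*c/2) + C2*cos(2^(1/3)*sqrt(3)*c/2))*exp(-2^(1/3)*c/2)


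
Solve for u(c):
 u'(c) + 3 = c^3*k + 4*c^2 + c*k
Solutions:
 u(c) = C1 + c^4*k/4 + 4*c^3/3 + c^2*k/2 - 3*c


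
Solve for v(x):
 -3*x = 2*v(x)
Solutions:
 v(x) = -3*x/2


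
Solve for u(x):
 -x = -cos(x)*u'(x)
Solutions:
 u(x) = C1 + Integral(x/cos(x), x)


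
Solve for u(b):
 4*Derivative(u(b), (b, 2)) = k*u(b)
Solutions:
 u(b) = C1*exp(-b*sqrt(k)/2) + C2*exp(b*sqrt(k)/2)


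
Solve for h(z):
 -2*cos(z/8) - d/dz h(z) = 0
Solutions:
 h(z) = C1 - 16*sin(z/8)


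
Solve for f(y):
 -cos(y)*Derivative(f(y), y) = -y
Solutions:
 f(y) = C1 + Integral(y/cos(y), y)


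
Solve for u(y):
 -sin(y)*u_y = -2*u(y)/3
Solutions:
 u(y) = C1*(cos(y) - 1)^(1/3)/(cos(y) + 1)^(1/3)


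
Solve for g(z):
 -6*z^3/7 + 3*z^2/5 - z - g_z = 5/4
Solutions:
 g(z) = C1 - 3*z^4/14 + z^3/5 - z^2/2 - 5*z/4


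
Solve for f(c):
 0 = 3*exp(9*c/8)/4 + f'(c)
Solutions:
 f(c) = C1 - 2*exp(9*c/8)/3


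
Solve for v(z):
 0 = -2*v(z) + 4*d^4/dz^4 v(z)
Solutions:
 v(z) = C1*exp(-2^(3/4)*z/2) + C2*exp(2^(3/4)*z/2) + C3*sin(2^(3/4)*z/2) + C4*cos(2^(3/4)*z/2)


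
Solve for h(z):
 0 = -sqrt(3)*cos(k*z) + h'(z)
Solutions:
 h(z) = C1 + sqrt(3)*sin(k*z)/k


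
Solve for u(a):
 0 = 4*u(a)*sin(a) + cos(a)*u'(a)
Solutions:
 u(a) = C1*cos(a)^4


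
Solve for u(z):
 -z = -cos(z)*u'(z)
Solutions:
 u(z) = C1 + Integral(z/cos(z), z)


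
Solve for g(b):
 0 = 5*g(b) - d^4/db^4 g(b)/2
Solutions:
 g(b) = C1*exp(-10^(1/4)*b) + C2*exp(10^(1/4)*b) + C3*sin(10^(1/4)*b) + C4*cos(10^(1/4)*b)


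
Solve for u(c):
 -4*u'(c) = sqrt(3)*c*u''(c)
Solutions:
 u(c) = C1 + C2*c^(1 - 4*sqrt(3)/3)


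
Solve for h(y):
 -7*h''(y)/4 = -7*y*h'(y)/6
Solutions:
 h(y) = C1 + C2*erfi(sqrt(3)*y/3)


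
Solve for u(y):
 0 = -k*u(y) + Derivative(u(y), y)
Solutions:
 u(y) = C1*exp(k*y)


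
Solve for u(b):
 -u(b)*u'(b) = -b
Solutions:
 u(b) = -sqrt(C1 + b^2)
 u(b) = sqrt(C1 + b^2)


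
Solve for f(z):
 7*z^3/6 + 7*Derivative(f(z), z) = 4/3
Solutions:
 f(z) = C1 - z^4/24 + 4*z/21


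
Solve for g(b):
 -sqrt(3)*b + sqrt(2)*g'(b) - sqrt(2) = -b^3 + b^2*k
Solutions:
 g(b) = C1 - sqrt(2)*b^4/8 + sqrt(2)*b^3*k/6 + sqrt(6)*b^2/4 + b


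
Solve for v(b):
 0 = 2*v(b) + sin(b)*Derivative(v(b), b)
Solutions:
 v(b) = C1*(cos(b) + 1)/(cos(b) - 1)


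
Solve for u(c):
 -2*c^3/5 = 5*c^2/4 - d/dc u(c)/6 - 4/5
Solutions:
 u(c) = C1 + 3*c^4/5 + 5*c^3/2 - 24*c/5


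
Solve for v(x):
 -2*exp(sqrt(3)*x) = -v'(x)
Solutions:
 v(x) = C1 + 2*sqrt(3)*exp(sqrt(3)*x)/3


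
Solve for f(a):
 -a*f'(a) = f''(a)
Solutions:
 f(a) = C1 + C2*erf(sqrt(2)*a/2)


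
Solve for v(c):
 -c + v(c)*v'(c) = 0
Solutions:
 v(c) = -sqrt(C1 + c^2)
 v(c) = sqrt(C1 + c^2)


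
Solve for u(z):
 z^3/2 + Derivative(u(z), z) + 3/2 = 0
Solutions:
 u(z) = C1 - z^4/8 - 3*z/2


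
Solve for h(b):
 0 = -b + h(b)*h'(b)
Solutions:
 h(b) = -sqrt(C1 + b^2)
 h(b) = sqrt(C1 + b^2)


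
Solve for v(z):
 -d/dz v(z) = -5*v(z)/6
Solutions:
 v(z) = C1*exp(5*z/6)


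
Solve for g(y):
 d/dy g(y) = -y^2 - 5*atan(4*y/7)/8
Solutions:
 g(y) = C1 - y^3/3 - 5*y*atan(4*y/7)/8 + 35*log(16*y^2 + 49)/64


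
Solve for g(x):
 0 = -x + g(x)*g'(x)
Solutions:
 g(x) = -sqrt(C1 + x^2)
 g(x) = sqrt(C1 + x^2)


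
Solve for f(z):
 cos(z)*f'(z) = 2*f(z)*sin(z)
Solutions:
 f(z) = C1/cos(z)^2


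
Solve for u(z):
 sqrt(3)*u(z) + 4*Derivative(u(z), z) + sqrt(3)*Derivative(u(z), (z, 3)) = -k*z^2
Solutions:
 u(z) = C1*exp(2^(1/3)*z*(-8*sqrt(3)/(27 + sqrt(3)*sqrt(243 + 256*sqrt(3)))^(1/3) + 2^(1/3)*(27 + sqrt(3)*sqrt(243 + 256*sqrt(3)))^(1/3))/12)*sin(2^(1/3)*z*(2/(27 + sqrt(3)*sqrt(243 + 256*sqrt(3)))^(1/3) + 2^(1/3)*sqrt(3)*(27 + sqrt(3)*sqrt(243 + 256*sqrt(3)))^(1/3)/12)) + C2*exp(2^(1/3)*z*(-8*sqrt(3)/(27 + sqrt(3)*sqrt(243 + 256*sqrt(3)))^(1/3) + 2^(1/3)*(27 + sqrt(3)*sqrt(243 + 256*sqrt(3)))^(1/3))/12)*cos(2^(1/3)*z*(2/(27 + sqrt(3)*sqrt(243 + 256*sqrt(3)))^(1/3) + 2^(1/3)*sqrt(3)*(27 + sqrt(3)*sqrt(243 + 256*sqrt(3)))^(1/3)/12)) + C3*exp(-2^(1/3)*z*(-8*sqrt(3)/(27 + sqrt(3)*sqrt(243 + 256*sqrt(3)))^(1/3) + 2^(1/3)*(27 + sqrt(3)*sqrt(243 + 256*sqrt(3)))^(1/3))/6) - sqrt(3)*k*z^2/3 + 8*k*z/3 - 32*sqrt(3)*k/9


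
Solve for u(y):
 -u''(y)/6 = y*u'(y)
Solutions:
 u(y) = C1 + C2*erf(sqrt(3)*y)


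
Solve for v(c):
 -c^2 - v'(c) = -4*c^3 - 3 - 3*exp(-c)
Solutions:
 v(c) = C1 + c^4 - c^3/3 + 3*c - 3*exp(-c)


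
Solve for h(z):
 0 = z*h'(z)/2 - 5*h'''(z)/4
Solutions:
 h(z) = C1 + Integral(C2*airyai(2^(1/3)*5^(2/3)*z/5) + C3*airybi(2^(1/3)*5^(2/3)*z/5), z)


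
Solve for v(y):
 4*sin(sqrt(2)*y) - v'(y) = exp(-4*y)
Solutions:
 v(y) = C1 - 2*sqrt(2)*cos(sqrt(2)*y) + exp(-4*y)/4


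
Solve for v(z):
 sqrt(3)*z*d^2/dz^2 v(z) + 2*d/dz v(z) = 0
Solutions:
 v(z) = C1 + C2*z^(1 - 2*sqrt(3)/3)


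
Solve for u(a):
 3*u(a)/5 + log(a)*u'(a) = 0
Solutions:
 u(a) = C1*exp(-3*li(a)/5)


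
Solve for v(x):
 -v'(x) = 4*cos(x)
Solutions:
 v(x) = C1 - 4*sin(x)


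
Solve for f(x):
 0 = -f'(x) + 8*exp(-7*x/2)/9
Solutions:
 f(x) = C1 - 16*exp(-7*x/2)/63


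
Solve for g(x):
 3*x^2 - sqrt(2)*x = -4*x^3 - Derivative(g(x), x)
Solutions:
 g(x) = C1 - x^4 - x^3 + sqrt(2)*x^2/2


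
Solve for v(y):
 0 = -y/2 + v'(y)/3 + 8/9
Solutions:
 v(y) = C1 + 3*y^2/4 - 8*y/3


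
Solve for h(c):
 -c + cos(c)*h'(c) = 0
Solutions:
 h(c) = C1 + Integral(c/cos(c), c)


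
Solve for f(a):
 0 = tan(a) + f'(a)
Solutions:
 f(a) = C1 + log(cos(a))


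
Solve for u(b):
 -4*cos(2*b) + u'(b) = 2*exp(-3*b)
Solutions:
 u(b) = C1 + 2*sin(2*b) - 2*exp(-3*b)/3


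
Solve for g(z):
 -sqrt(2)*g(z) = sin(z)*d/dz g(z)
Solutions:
 g(z) = C1*(cos(z) + 1)^(sqrt(2)/2)/(cos(z) - 1)^(sqrt(2)/2)


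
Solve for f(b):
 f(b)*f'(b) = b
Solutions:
 f(b) = -sqrt(C1 + b^2)
 f(b) = sqrt(C1 + b^2)


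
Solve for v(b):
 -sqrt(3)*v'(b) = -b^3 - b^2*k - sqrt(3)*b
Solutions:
 v(b) = C1 + sqrt(3)*b^4/12 + sqrt(3)*b^3*k/9 + b^2/2
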